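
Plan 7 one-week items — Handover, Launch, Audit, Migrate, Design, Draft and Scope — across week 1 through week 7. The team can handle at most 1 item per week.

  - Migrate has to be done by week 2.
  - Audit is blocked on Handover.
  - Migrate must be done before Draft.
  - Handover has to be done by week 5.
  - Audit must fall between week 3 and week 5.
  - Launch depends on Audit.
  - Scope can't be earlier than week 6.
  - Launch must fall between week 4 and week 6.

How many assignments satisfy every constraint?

Splitting on Handover: it can be week 1 (18), week 2 (18), week 3 (12), week 4 (3). Listing each branch's schedules as (Launch, Audit, Migrate, Design, Draft, Scope) by week number:
Handover=week 1: (4,3,2,5,6,7) (4,3,2,5,7,6) (4,3,2,6,5,7) (4,3,2,7,5,6) (5,3,2,4,6,7) (5,3,2,4,7,6) (5,3,2,6,4,7) (5,3,2,7,4,6) (5,4,2,3,6,7) (5,4,2,3,7,6) (5,4,2,6,3,7) (5,4,2,7,3,6) (6,3,2,4,5,7) (6,3,2,5,4,7) (6,4,2,3,5,7) (6,4,2,5,3,7) (6,5,2,3,4,7) (6,5,2,4,3,7) — 18.
Handover=week 2: (4,3,1,5,6,7) (4,3,1,5,7,6) (4,3,1,6,5,7) (4,3,1,7,5,6) (5,3,1,4,6,7) (5,3,1,4,7,6) (5,3,1,6,4,7) (5,3,1,7,4,6) (5,4,1,3,6,7) (5,4,1,3,7,6) (5,4,1,6,3,7) (5,4,1,7,3,6) (6,3,1,4,5,7) (6,3,1,5,4,7) (6,4,1,3,5,7) (6,4,1,5,3,7) (6,5,1,3,4,7) (6,5,1,4,3,7) — 18.
Handover=week 3: (5,4,1,2,6,7) (5,4,1,2,7,6) (5,4,1,6,2,7) (5,4,1,7,2,6) (5,4,2,1,6,7) (5,4,2,1,7,6) (6,4,1,2,5,7) (6,4,1,5,2,7) (6,4,2,1,5,7) (6,5,1,2,4,7) (6,5,1,4,2,7) (6,5,2,1,4,7) — 12.
Handover=week 4: (6,5,1,2,3,7) (6,5,1,3,2,7) (6,5,2,1,3,7) — 3.
Summing: 18 + 18 + 12 + 3 = 51.

51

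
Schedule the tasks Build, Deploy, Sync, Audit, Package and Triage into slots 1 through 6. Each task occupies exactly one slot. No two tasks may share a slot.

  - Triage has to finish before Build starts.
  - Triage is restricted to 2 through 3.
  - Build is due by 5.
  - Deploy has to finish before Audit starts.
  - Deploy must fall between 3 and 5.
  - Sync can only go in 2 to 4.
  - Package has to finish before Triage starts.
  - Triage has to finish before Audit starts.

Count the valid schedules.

Splitting on Build: it can be 3 (1), 4 (2), 5 (3). Listing each branch's schedules as (Deploy, Sync, Audit, Package, Triage):
Build=3: (5,4,6,1,2) — 1.
Build=4: (5,2,6,1,3) (5,3,6,1,2) — 2.
Build=5: (3,4,6,1,2) (4,2,6,1,3) (4,3,6,1,2) — 3.
Summing: 1 + 2 + 3 = 6.

6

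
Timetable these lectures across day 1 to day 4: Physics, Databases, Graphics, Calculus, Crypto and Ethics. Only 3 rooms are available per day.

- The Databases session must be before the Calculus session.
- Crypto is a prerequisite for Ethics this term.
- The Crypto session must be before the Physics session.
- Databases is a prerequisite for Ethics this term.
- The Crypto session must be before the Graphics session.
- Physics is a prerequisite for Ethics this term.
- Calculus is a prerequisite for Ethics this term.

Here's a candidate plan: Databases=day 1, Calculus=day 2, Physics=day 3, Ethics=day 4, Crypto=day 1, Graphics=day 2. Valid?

Databases is a prerequisite for Ethics this term — holds.
Crypto is a prerequisite for Ethics this term — holds.
The Crypto session must be before the Graphics session — holds.
Physics is a prerequisite for Ethics this term — holds.
The Crypto session must be before the Physics session — holds.
The Databases session must be before the Calculus session — holds.
Only 3 rooms are available per day — holds.
Calculus is a prerequisite for Ethics this term — holds.

Valid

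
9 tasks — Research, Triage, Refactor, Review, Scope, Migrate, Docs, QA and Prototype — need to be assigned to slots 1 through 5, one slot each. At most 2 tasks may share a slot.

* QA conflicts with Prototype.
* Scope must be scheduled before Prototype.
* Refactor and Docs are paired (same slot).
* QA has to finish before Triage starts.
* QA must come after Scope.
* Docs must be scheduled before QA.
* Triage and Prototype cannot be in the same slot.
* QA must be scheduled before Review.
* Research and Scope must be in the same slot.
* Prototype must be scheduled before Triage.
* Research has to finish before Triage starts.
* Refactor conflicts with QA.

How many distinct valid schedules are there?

14

Splitting on Research: it can be 1 (8), 2 (6). Listing each branch's schedules as (Triage, Refactor, Review, Scope, Migrate, Docs, QA, Prototype):
Research=1: (5,2,4,1,3,2,3,4) (5,2,4,1,5,2,3,4) (5,2,5,1,3,2,3,4) (5,2,5,1,3,2,4,3) (5,2,5,1,4,2,3,4) (5,2,5,1,4,2,4,3) (5,3,5,1,2,3,4,2) (5,3,5,1,4,3,4,2) — 8.
Research=2: (5,1,4,2,3,1,3,4) (5,1,4,2,5,1,3,4) (5,1,5,2,3,1,3,4) (5,1,5,2,3,1,4,3) (5,1,5,2,4,1,3,4) (5,1,5,2,4,1,4,3) — 6.
Summing: 8 + 6 = 14.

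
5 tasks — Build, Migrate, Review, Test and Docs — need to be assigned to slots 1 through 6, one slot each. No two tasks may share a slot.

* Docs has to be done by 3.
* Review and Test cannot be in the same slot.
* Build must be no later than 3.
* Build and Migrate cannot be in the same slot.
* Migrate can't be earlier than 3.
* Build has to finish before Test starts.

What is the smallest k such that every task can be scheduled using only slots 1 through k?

5 slots

The precedence chain requires at least 2 distinct slots.
With at most 1 per slot and 5 tasks, at least 5 slots are needed.
Migrate can't be placed before 3, so the schedule must run through at least slot 3.
5 works (last occupied slot: 5): for example Migrate in 3, Review in 5, Test in 4, Docs in 2, Build in 1.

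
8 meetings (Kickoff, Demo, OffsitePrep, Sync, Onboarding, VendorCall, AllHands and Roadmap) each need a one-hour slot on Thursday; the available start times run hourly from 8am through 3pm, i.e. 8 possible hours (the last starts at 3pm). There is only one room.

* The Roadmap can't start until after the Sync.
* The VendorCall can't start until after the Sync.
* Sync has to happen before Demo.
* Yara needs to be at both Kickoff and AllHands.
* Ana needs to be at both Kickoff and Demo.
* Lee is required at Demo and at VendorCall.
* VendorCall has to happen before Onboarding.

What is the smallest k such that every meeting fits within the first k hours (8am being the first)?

8

The precedence chain requires at least 3 distinct hours.
With at most 1 per hour and 8 meetings, at least 8 hours are needed.
8 works (last occupied hour: 3pm): for example Kickoff=1pm, AllHands=3pm, OffsitePrep=2pm, Demo=10am, Sync=8am, Onboarding=11am, Roadmap=12pm, VendorCall=9am.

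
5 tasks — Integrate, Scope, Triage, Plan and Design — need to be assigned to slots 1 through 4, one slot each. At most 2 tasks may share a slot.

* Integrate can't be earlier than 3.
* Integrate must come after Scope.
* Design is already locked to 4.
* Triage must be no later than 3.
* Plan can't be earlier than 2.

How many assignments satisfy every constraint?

31

Splitting on Integrate: it can be 3 (15), 4 (16). Listing each branch's schedules as (Scope, Triage, Plan, Design):
Integrate=3: (1,1,2,4) (1,1,3,4) (1,1,4,4) (1,2,2,4) (1,2,3,4) (1,2,4,4) (1,3,2,4) (1,3,4,4) (2,1,2,4) (2,1,3,4) (2,1,4,4) (2,2,3,4) (2,2,4,4) (2,3,2,4) (2,3,4,4) — 15.
Integrate=4: (1,1,2,4) (1,1,3,4) (1,2,2,4) (1,2,3,4) (1,3,2,4) (1,3,3,4) (2,1,2,4) (2,1,3,4) (2,2,3,4) (2,3,2,4) (2,3,3,4) (3,1,2,4) (3,1,3,4) (3,2,2,4) (3,2,3,4) (3,3,2,4) — 16.
Summing: 15 + 16 = 31.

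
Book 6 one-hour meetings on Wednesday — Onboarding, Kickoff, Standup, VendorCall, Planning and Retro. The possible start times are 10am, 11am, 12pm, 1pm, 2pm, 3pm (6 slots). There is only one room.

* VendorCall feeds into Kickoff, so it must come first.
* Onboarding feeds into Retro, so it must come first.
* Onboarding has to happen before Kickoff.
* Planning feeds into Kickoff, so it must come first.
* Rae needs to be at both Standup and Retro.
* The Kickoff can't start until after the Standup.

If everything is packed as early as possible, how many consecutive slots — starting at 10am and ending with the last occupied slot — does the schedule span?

The precedence chain requires at least 2 distinct slots.
With at most 1 per slot and 6 meetings, at least 6 slots are needed.
6 works (last occupied slot: 3pm): for example Kickoff in 2pm; VendorCall in 12pm; Standup in 11am; Onboarding in 10am; Retro in 3pm; Planning in 1pm.

6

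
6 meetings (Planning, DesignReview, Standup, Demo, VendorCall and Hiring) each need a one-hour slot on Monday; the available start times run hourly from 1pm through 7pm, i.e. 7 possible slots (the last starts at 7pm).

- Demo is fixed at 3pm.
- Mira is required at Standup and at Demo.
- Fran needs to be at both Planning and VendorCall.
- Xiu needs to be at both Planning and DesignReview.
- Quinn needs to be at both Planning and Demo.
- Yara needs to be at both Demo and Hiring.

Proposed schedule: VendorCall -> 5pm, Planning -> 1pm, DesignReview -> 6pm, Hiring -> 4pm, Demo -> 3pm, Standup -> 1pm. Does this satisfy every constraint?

Valid

Quinn needs to be at both Planning and Demo — holds.
Xiu needs to be at both Planning and DesignReview — holds.
Demo is fixed at 3pm — holds.
Mira is required at Standup and at Demo — holds.
Fran needs to be at both Planning and VendorCall — holds.
Yara needs to be at both Demo and Hiring — holds.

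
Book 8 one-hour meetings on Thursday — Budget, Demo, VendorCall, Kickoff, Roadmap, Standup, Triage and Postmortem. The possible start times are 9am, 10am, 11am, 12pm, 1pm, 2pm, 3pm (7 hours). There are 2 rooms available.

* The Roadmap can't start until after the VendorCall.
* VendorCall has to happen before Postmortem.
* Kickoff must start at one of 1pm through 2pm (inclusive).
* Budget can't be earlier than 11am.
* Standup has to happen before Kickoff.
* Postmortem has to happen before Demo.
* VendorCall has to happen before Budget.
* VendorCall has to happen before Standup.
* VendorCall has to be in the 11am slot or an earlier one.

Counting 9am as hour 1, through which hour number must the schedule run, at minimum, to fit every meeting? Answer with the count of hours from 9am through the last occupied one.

5

The precedence chain requires at least 3 distinct hours.
With at most 2 per hour and 8 meetings, at least 4 hours are needed.
Kickoff can't be placed before 1pm — that is hour 5 counting from 9am — so the schedule must run through at least 5 hours.
5 works (last occupied hour: 1pm): for example Postmortem=10am; Triage=9am; Kickoff=1pm; Roadmap=12pm; Standup=10am; Budget=11am; VendorCall=9am; Demo=11am.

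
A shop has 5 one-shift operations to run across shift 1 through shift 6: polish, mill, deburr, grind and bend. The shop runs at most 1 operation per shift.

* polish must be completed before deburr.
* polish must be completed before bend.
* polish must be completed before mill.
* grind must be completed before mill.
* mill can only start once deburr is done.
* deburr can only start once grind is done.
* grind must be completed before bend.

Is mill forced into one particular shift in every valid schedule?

No

mill can be shift 4 (e.g. grind in shift 2; deburr in shift 3; bend in shift 5; polish in shift 1; mill in shift 4) or shift 5 (e.g. polish in shift 1, grind in shift 2, deburr in shift 3, mill in shift 5, bend in shift 4).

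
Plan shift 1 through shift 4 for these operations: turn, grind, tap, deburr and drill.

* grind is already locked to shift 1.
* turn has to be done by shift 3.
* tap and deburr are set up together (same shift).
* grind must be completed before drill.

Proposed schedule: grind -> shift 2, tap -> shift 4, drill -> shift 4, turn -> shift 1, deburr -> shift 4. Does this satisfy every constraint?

grind is already locked to shift 1 — violated.
grind must be completed before drill — holds.
turn has to be done by shift 3 — holds.
tap and deburr are set up together (same shift) — holds.

No — it violates: grind is already locked to shift 1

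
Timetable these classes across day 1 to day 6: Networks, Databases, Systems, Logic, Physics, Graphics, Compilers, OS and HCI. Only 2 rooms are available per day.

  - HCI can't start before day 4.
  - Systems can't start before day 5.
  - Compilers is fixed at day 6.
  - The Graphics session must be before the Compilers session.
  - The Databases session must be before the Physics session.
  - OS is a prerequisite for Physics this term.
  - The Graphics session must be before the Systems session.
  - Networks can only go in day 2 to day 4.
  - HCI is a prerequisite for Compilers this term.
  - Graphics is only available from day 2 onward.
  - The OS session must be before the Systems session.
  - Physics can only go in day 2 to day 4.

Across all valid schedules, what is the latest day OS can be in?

Downstream work caps OS at day 3.
OS at day 3 is achievable: Graphics -> day 2; OS -> day 3; Databases -> day 1; HCI -> day 4; Systems -> day 5; Networks -> day 2; Logic -> day 1; Physics -> day 4; Compilers -> day 6.

day 3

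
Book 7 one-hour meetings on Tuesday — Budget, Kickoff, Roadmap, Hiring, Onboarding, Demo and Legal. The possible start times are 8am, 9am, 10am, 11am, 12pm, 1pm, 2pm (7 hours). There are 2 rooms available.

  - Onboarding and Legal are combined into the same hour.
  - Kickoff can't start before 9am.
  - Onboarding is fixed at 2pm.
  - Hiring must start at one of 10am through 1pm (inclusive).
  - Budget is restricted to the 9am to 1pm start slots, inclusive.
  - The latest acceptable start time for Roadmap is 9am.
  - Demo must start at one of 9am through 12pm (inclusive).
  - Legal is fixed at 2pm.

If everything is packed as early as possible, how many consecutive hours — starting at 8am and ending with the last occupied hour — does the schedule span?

7 hours

With at most 2 per hour and 7 meetings, at least 4 hours are needed.
Onboarding can't be placed before 2pm — that is hour 7 counting from 8am — so the schedule must run through at least 7 hours.
7 works (last occupied hour: 2pm): for example Legal in 2pm; Demo in 9am; Kickoff in 10am; Hiring in 10am; Budget in 9am; Onboarding in 2pm; Roadmap in 8am.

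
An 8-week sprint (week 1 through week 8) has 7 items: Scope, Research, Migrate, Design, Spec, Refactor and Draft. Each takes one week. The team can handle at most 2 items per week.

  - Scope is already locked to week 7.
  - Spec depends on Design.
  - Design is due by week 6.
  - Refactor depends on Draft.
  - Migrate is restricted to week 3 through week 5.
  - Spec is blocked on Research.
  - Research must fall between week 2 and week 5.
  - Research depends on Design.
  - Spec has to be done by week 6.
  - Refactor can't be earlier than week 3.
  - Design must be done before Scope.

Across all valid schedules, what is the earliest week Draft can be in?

week 1

Downstream work caps Draft at week 7.
Draft at week 1 is achievable: Design in week 1, Draft in week 1, Scope in week 7, Migrate in week 3, Refactor in week 4, Spec in week 3, Research in week 2.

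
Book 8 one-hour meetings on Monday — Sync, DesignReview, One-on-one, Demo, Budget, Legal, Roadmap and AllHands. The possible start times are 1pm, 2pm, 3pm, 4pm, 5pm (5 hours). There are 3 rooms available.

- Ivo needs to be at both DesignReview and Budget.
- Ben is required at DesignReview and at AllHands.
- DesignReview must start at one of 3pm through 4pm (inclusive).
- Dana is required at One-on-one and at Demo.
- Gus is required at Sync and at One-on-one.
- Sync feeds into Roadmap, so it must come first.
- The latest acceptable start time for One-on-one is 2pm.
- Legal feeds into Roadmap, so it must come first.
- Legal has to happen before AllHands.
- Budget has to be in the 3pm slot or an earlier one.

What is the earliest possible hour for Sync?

Downstream work caps Sync at 4pm.
Sync at 1pm is achievable: Demo=3pm, Sync=1pm, Legal=1pm, Roadmap=2pm, Budget=1pm, DesignReview=3pm, AllHands=2pm, One-on-one=2pm.

1pm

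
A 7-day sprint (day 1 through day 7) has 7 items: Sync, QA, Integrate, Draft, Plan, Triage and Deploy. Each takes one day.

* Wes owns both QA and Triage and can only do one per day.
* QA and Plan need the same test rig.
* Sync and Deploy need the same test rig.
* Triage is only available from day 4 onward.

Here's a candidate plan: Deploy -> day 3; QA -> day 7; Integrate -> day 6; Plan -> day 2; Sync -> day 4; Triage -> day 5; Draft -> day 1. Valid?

Valid

Triage is only available from day 4 onward — holds.
Sync and Deploy need the same test rig — holds.
Wes owns both QA and Triage and can only do one per day — holds.
QA and Plan need the same test rig — holds.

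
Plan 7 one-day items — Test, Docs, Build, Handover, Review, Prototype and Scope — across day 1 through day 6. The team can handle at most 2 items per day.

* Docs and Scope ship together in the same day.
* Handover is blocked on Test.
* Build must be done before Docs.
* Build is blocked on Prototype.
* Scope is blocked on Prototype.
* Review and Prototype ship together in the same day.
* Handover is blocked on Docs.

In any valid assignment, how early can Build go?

day 2

Precedence pushes Build to at least day 2; downstream work caps Build at day 4.
Build at day 2 is achievable: Handover=day 4; Build=day 2; Test=day 2; Review=day 1; Scope=day 3; Docs=day 3; Prototype=day 1.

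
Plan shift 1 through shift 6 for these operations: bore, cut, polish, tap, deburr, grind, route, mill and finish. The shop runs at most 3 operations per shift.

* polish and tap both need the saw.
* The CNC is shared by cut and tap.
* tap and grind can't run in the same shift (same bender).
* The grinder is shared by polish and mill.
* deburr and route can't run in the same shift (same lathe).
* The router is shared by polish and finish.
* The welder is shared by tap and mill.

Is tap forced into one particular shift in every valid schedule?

No

tap can be shift 1 (e.g. finish=shift 3; grind=shift 2; polish=shift 2; deburr=shift 1; mill=shift 3; cut=shift 2; tap=shift 1; route=shift 3; bore=shift 1) or shift 2 (e.g. finish -> shift 2; deburr -> shift 2; route -> shift 3; tap -> shift 2; grind -> shift 3; bore -> shift 1; mill -> shift 3; polish -> shift 1; cut -> shift 1).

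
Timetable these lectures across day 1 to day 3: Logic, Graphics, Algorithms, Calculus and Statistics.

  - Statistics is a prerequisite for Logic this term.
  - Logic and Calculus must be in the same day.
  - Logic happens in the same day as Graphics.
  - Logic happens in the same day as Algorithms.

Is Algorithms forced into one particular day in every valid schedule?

Algorithms can be day 2 (e.g. Calculus in day 2, Logic in day 2, Graphics in day 2, Algorithms in day 2, Statistics in day 1) or day 3 (e.g. Statistics in day 1; Logic in day 3; Graphics in day 3; Calculus in day 3; Algorithms in day 3).

No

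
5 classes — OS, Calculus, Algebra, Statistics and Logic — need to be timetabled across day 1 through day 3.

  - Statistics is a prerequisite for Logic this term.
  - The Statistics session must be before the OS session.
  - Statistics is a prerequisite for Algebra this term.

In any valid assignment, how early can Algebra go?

day 2

Precedence pushes Algebra to at least day 2.
Algebra at day 2 is achievable: Calculus=day 1; Logic=day 2; OS=day 2; Statistics=day 1; Algebra=day 2.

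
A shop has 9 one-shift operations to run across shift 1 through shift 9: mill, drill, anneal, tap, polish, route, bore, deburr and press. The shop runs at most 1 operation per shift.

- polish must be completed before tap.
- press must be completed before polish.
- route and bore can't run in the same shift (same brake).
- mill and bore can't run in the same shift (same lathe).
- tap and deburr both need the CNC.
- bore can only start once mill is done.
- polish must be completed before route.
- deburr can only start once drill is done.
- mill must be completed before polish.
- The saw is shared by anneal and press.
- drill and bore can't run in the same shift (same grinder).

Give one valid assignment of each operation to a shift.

mill=shift 1; deburr=shift 8; press=shift 2; anneal=shift 9; tap=shift 5; bore=shift 7; route=shift 6; polish=shift 3; drill=shift 4

Checking: polish(shift 3) before route(shift 6); mill(shift 1) before polish(shift 3); polish(shift 3) before tap(shift 5); press(shift 2) before polish(shift 3); drill(shift 4) before deburr(shift 8); mill(shift 1) before bore(shift 7); anneal(shift 9) != press(shift 2); mill(shift 1) != bore(shift 7); drill(shift 4) != bore(shift 7); route(shift 6) != bore(shift 7); tap(shift 5) != deburr(shift 8); max 1 per shift (cap 1).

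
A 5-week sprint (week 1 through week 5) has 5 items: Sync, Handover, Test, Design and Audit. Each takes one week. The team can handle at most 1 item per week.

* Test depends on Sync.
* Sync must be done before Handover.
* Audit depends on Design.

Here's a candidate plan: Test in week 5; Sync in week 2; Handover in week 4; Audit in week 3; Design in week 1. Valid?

Yes, all constraints hold

Test depends on Sync — holds.
Audit depends on Design — holds.
Sync must be done before Handover — holds.
The team can handle at most 1 item per week — holds.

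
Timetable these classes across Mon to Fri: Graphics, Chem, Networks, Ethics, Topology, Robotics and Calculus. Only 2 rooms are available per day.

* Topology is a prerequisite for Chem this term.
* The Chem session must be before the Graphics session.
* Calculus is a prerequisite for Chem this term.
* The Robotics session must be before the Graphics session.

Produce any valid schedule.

Graphics in Wed, Networks in Wed, Chem in Tue, Robotics in Tue, Ethics in Thu, Calculus in Mon, Topology in Mon

Checking: Chem(Tue) before Graphics(Wed); Calculus(Mon) before Chem(Tue); Topology(Mon) before Chem(Tue); Robotics(Tue) before Graphics(Wed); max 2 per day (cap 2).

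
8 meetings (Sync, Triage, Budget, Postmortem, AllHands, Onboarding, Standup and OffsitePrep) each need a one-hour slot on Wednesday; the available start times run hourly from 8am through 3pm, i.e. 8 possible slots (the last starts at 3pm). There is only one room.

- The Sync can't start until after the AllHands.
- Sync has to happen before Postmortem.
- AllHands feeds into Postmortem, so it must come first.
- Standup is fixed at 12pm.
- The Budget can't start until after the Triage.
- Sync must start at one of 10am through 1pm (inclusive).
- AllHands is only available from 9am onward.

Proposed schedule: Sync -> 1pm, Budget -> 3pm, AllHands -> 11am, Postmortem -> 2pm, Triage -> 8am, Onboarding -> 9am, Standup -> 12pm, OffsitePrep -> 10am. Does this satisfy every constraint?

Valid

AllHands feeds into Postmortem, so it must come first — holds.
Standup is fixed at 12pm — holds.
Sync must start at one of 10am through 1pm (inclusive) — holds.
There is only one room — holds.
AllHands is only available from 9am onward — holds.
The Sync can't start until after the AllHands — holds.
The Budget can't start until after the Triage — holds.
Sync has to happen before Postmortem — holds.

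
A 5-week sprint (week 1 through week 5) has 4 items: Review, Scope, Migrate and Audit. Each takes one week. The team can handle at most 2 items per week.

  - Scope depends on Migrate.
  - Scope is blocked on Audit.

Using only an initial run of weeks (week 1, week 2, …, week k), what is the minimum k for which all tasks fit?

2 weeks

The precedence chain requires at least 2 distinct weeks.
With at most 2 per week and 4 tasks, at least 2 weeks are needed.
2 works (last occupied week: week 2): for example Scope=week 2, Audit=week 1, Review=week 2, Migrate=week 1.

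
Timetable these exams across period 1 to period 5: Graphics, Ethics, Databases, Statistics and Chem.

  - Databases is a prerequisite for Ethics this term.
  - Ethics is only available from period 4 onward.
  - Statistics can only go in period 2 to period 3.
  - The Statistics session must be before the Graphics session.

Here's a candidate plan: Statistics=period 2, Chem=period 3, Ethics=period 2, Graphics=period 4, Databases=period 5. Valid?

Databases is a prerequisite for Ethics this term — violated.
Statistics can only go in period 2 to period 3 — holds.
Ethics is only available from period 4 onward — violated.
The Statistics session must be before the Graphics session — holds.

Invalid. Databases is a prerequisite for Ethics this term.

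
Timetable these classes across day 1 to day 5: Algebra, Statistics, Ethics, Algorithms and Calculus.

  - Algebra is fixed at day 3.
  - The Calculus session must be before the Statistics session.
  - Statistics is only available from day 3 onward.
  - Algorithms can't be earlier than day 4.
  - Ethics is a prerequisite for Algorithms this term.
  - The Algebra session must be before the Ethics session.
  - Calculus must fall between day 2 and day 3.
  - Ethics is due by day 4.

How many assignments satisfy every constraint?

5

Splitting on Statistics: it can be day 3 (1), day 4 (2), day 5 (2). Listing each branch's schedules as (Algebra, Ethics, Algorithms, Calculus) by day number:
Statistics=day 3: (3,4,5,2) — 1.
Statistics=day 4: (3,4,5,2) (3,4,5,3) — 2.
Statistics=day 5: (3,4,5,2) (3,4,5,3) — 2.
Summing: 1 + 2 + 2 = 5.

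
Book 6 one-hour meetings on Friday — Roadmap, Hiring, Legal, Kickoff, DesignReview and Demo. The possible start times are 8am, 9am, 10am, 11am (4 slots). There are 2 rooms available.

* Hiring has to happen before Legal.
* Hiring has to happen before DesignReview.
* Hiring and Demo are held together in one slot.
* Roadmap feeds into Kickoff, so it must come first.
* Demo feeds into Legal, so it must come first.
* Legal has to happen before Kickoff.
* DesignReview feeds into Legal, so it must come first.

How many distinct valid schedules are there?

2

Enumerating: Roadmap=9am; Kickoff=11am; Demo=8am; DesignReview=9am; Legal=10am; Hiring=8am | Legal -> 10am; Demo -> 8am; Hiring -> 8am; Kickoff -> 11am; DesignReview -> 9am; Roadmap -> 10am.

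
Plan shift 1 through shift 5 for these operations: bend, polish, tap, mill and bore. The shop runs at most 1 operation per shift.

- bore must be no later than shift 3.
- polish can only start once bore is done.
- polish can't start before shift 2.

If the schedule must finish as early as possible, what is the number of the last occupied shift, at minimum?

5

The precedence chain requires at least 2 distinct shifts.
With at most 1 per shift and 5 operations, at least 5 shifts are needed.
5 works (last occupied shift: shift 5): for example polish=shift 2; bore=shift 1; tap=shift 4; mill=shift 5; bend=shift 3.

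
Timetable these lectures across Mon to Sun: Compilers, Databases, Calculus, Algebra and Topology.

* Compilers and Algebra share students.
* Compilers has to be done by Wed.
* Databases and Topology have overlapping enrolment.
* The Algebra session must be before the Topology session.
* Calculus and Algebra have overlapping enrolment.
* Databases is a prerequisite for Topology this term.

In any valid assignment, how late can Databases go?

Downstream work caps Databases at Sat.
Databases at Sat is achievable: Databases in Sat, Algebra in Tue, Calculus in Mon, Compilers in Mon, Topology in Sun.

Sat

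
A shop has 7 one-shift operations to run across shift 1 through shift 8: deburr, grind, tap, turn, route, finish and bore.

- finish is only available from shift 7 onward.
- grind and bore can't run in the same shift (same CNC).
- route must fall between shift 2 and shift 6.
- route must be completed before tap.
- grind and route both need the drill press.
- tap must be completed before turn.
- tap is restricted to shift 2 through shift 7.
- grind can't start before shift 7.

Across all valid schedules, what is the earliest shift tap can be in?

shift 3

Tap is available from shift 2; precedence pushes tap to at least shift 3; tap's own window allows nothing later than shift 7.
tap at shift 3 is achievable: tap -> shift 3, turn -> shift 4, route -> shift 2, deburr -> shift 1, finish -> shift 7, bore -> shift 1, grind -> shift 7.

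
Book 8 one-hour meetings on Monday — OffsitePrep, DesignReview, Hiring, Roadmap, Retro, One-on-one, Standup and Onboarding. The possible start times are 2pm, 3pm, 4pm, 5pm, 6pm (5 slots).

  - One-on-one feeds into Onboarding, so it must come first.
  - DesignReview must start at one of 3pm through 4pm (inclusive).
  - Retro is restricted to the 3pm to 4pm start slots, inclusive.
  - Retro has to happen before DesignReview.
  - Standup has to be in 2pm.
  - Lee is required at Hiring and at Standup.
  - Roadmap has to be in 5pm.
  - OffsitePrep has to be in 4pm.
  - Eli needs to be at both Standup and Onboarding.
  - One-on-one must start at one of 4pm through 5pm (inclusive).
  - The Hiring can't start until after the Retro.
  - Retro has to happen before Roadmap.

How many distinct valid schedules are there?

Splitting on Hiring: it can be 4pm (3), 5pm (3), 6pm (3). Listing each branch's schedules as (OffsitePrep, DesignReview, Roadmap, Retro, One-on-one, Standup, Onboarding):
Hiring=4pm: (4pm,4pm,5pm,3pm,4pm,2pm,5pm) (4pm,4pm,5pm,3pm,4pm,2pm,6pm) (4pm,4pm,5pm,3pm,5pm,2pm,6pm) — 3.
Hiring=5pm: (4pm,4pm,5pm,3pm,4pm,2pm,5pm) (4pm,4pm,5pm,3pm,4pm,2pm,6pm) (4pm,4pm,5pm,3pm,5pm,2pm,6pm) — 3.
Hiring=6pm: (4pm,4pm,5pm,3pm,4pm,2pm,5pm) (4pm,4pm,5pm,3pm,4pm,2pm,6pm) (4pm,4pm,5pm,3pm,5pm,2pm,6pm) — 3.
Summing: 3 + 3 + 3 = 9.

9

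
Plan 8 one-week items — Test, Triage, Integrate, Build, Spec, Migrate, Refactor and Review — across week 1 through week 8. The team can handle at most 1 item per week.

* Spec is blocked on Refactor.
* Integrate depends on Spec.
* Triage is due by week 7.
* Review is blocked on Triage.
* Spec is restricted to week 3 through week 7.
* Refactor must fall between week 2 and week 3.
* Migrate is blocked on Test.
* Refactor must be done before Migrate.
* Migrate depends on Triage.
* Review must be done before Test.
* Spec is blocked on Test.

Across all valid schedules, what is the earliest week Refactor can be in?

week 2

Refactor is available from week 2; Refactor's own window allows nothing later than week 3.
Refactor at week 2 is achievable: Triage=week 1; Test=week 4; Spec=week 5; Review=week 3; Refactor=week 2; Integrate=week 7; Migrate=week 6; Build=week 8.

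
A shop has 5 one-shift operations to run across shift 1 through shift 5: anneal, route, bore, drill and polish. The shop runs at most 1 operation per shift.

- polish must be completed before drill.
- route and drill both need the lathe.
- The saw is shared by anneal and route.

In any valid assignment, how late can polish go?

Downstream work caps polish at shift 4.
polish at shift 4 is achievable: bore=shift 3; drill=shift 5; anneal=shift 1; polish=shift 4; route=shift 2.

shift 4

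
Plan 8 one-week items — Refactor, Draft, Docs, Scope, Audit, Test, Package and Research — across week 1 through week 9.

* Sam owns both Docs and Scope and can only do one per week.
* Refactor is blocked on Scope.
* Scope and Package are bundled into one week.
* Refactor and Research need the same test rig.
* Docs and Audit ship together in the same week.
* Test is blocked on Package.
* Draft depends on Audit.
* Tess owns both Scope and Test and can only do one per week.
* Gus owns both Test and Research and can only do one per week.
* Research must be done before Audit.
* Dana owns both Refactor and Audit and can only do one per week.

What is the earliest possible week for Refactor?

week 2

Precedence pushes Refactor to at least week 2.
Refactor at week 2 is achievable: Refactor in week 2; Package in week 1; Audit in week 3; Scope in week 1; Test in week 2; Research in week 1; Draft in week 4; Docs in week 3.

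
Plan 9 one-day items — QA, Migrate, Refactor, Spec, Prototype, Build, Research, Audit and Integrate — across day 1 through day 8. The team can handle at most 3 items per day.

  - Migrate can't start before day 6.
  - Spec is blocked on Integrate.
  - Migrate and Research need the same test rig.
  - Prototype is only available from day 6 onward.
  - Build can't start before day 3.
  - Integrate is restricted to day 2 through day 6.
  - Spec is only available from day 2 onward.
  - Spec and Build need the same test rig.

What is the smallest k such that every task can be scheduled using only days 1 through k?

The precedence chain requires at least 2 distinct days.
With at most 3 per day and 9 tasks, at least 3 days are needed.
Migrate can't be placed before day 6, so the schedule must run through at least day 6.
6 works (last occupied day: day 6): for example Audit in day 2; Spec in day 4; Integrate in day 2; QA in day 1; Research in day 1; Migrate in day 6; Build in day 3; Prototype in day 6; Refactor in day 1.

6 days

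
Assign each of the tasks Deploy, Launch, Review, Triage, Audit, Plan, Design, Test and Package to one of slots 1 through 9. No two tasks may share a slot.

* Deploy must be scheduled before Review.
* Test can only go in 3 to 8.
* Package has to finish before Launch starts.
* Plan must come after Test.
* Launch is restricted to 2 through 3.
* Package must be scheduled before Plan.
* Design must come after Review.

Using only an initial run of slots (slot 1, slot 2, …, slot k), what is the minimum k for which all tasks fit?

9 slots

The precedence chain requires at least 3 distinct slots.
With at most 1 per slot and 9 tasks, at least 9 slots are needed.
Propagating the time windows through the other constraints, Plan can't land before 4, so the schedule must run through at least slot 4.
9 works (last occupied slot: 9): for example Design -> 7, Plan -> 6, Deploy -> 4, Launch -> 2, Test -> 3, Review -> 5, Package -> 1, Triage -> 8, Audit -> 9.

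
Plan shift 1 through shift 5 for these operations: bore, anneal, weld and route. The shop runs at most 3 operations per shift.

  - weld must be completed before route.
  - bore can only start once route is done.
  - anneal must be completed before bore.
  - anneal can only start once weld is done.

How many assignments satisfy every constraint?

20

Splitting on bore: it can be shift 3 (1), shift 4 (5), shift 5 (14). Listing each branch's schedules as (anneal, weld, route) by shift number:
bore=shift 3: (2,1,2) — 1.
bore=shift 4: (2,1,2) (2,1,3) (3,1,2) (3,1,3) (3,2,3) — 5.
bore=shift 5: (2,1,2) (2,1,3) (2,1,4) (3,1,2) (3,1,3) (3,1,4) (3,2,3) (3,2,4) (4,1,2) (4,1,3) (4,1,4) (4,2,3) (4,2,4) (4,3,4) — 14.
Summing: 1 + 5 + 14 = 20.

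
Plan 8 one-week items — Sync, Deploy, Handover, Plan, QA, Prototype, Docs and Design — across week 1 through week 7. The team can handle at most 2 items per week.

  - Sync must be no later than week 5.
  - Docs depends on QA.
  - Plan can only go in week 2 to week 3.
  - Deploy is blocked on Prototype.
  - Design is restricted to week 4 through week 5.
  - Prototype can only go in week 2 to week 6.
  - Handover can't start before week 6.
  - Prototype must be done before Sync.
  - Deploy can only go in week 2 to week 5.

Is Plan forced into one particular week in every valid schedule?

Plan can be week 2 (e.g. Docs in week 4, Sync in week 3, Design in week 4, Deploy in week 3, Prototype in week 2, Handover in week 6, Plan in week 2, QA in week 1) or week 3 (e.g. Docs=week 2; Design=week 4; Prototype=week 2; QA=week 1; Handover=week 6; Deploy=week 3; Sync=week 4; Plan=week 3).

No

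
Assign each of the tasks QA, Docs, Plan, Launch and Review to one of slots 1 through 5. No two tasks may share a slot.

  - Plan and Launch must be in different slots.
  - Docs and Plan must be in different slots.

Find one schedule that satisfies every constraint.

Docs=2, Review=5, Plan=3, Launch=4, QA=1

Checking: Plan(3) != Launch(4); Docs(2) != Plan(3); max 1 per slot (cap 1).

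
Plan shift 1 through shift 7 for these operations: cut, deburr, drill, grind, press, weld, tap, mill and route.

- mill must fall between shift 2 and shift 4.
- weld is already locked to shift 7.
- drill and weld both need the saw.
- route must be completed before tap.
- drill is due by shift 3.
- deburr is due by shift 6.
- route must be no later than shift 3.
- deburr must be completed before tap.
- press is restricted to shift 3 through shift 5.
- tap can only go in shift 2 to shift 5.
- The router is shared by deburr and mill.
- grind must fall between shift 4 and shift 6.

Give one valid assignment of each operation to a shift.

cut in shift 1, weld in shift 7, drill in shift 1, tap in shift 2, mill in shift 2, press in shift 3, grind in shift 4, route in shift 1, deburr in shift 1

Checking: deburr(shift 1) before tap(shift 2); route(shift 1) before tap(shift 2); drill(shift 1) != weld(shift 7); deburr(shift 1) != mill(shift 2); route=shift 1 in [shift 1,shift 3]; press=shift 3 in [shift 3,shift 5]; deburr=shift 1 in [shift 1,shift 6]; drill=shift 1 in [shift 1,shift 3]; tap=shift 2 in [shift 2,shift 5]; weld=shift 7 in [shift 7,shift 7]; grind=shift 4 in [shift 4,shift 6]; mill=shift 2 in [shift 2,shift 4].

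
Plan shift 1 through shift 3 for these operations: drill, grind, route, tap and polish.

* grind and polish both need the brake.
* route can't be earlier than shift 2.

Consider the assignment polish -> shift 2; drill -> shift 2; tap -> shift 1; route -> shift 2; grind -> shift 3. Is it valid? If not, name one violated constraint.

Valid

route can't be earlier than shift 2 — holds.
grind and polish both need the brake — holds.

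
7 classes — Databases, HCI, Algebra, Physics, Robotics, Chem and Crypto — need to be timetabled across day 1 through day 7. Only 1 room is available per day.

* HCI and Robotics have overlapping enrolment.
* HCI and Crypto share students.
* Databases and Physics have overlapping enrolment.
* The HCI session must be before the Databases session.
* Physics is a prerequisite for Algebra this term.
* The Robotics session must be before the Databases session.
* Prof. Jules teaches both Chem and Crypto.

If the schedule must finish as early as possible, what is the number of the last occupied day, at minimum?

The precedence chain requires at least 2 distinct days.
With at most 1 per day and 7 classes, at least 7 days are needed.
7 works (last occupied day: day 7): for example Physics=day 4; Robotics=day 2; Chem=day 6; Algebra=day 5; HCI=day 1; Databases=day 3; Crypto=day 7.

7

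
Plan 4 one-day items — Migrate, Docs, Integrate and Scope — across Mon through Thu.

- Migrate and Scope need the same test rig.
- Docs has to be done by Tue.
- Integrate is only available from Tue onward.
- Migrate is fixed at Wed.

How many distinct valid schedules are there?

Splitting on Docs: it can be Mon (9), Tue (9). Listing each branch's schedules as (Migrate, Integrate, Scope):
Docs=Mon: (Wed,Tue,Mon) (Wed,Tue,Tue) (Wed,Tue,Thu) (Wed,Wed,Mon) (Wed,Wed,Tue) (Wed,Wed,Thu) (Wed,Thu,Mon) (Wed,Thu,Tue) (Wed,Thu,Thu) — 9.
Docs=Tue: (Wed,Tue,Mon) (Wed,Tue,Tue) (Wed,Tue,Thu) (Wed,Wed,Mon) (Wed,Wed,Tue) (Wed,Wed,Thu) (Wed,Thu,Mon) (Wed,Thu,Tue) (Wed,Thu,Thu) — 9.
Summing: 9 + 9 = 18.

18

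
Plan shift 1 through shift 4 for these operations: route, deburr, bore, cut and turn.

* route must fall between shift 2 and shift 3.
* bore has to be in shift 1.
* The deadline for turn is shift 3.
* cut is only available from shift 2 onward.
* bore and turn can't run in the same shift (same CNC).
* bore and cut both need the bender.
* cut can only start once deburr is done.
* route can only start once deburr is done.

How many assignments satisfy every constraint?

16

Splitting on route: it can be shift 2 (6), shift 3 (10). Listing each branch's schedules as (deburr, bore, cut, turn) by shift number:
route=shift 2: (1,1,2,2) (1,1,2,3) (1,1,3,2) (1,1,3,3) (1,1,4,2) (1,1,4,3) — 6.
route=shift 3: (1,1,2,2) (1,1,2,3) (1,1,3,2) (1,1,3,3) (1,1,4,2) (1,1,4,3) (2,1,3,2) (2,1,3,3) (2,1,4,2) (2,1,4,3) — 10.
Summing: 6 + 10 = 16.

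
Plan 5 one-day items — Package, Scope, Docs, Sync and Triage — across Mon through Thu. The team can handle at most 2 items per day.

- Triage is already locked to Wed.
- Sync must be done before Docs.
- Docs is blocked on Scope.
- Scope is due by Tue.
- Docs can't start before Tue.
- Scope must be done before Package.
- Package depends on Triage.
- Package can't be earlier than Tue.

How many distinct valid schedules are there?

11

Splitting on Scope: it can be Mon (6), Tue (5). Listing each branch's schedules as (Package, Docs, Sync, Triage):
Scope=Mon: (Thu,Tue,Mon,Wed) (Thu,Wed,Mon,Wed) (Thu,Wed,Tue,Wed) (Thu,Thu,Mon,Wed) (Thu,Thu,Tue,Wed) (Thu,Thu,Wed,Wed) — 6.
Scope=Tue: (Thu,Wed,Mon,Wed) (Thu,Wed,Tue,Wed) (Thu,Thu,Mon,Wed) (Thu,Thu,Tue,Wed) (Thu,Thu,Wed,Wed) — 5.
Summing: 6 + 5 = 11.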